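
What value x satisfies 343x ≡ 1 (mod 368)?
103

gcd(343, 368) = 1, so the inverse exists.
Extended Euclidean algorithm on (368, 343):
368 = 1 × 343 + 25  ⟹  25 = (1)·368 + (-1)·343
343 = 13 × 25 + 18  ⟹  18 = (-13)·368 + (14)·343
25 = 1 × 18 + 7  ⟹  7 = (14)·368 + (-15)·343
18 = 2 × 7 + 4  ⟹  4 = (-41)·368 + (44)·343
7 = 1 × 4 + 3  ⟹  3 = (55)·368 + (-59)·343
4 = 1 × 3 + 1  ⟹  1 = (-96)·368 + (103)·343
So (103)·343 ≡ 1 (mod 368), i.e. 343^(-1) ≡ 103 (mod 368).
Check: 343 × 103 = 35329 ≡ 1 (mod 368)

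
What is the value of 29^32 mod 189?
22

Repeated squaring. Binary of 32 = 100000.
29^1 ≡ 29 (mod 189); 29^2 ≡ 85 (mod 189); 29^4 ≡ 43 (mod 189); 29^8 ≡ 148 (mod 189); 29^16 ≡ 169 (mod 189); 29^32 ≡ 22 (mod 189)
29^32 = 29^32 ≡ 22 (mod 189)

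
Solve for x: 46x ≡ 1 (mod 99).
28

gcd(46, 99) = 1, so the inverse exists.
Extended Euclidean algorithm on (99, 46):
99 = 2 × 46 + 7  ⟹  7 = (1)·99 + (-2)·46
46 = 6 × 7 + 4  ⟹  4 = (-6)·99 + (13)·46
7 = 1 × 4 + 3  ⟹  3 = (7)·99 + (-15)·46
4 = 1 × 3 + 1  ⟹  1 = (-13)·99 + (28)·46
So (28)·46 ≡ 1 (mod 99), i.e. 46^(-1) ≡ 28 (mod 99).
Check: 46 × 28 = 1288 ≡ 1 (mod 99)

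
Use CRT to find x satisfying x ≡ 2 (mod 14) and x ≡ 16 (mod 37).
16

Using Chinese Remainder Theorem:
M = 14 × 37 = 518
M1 = 37, M2 = 14
y1 = 37^(-1) mod 14 = 11
y2 = 14^(-1) mod 37 = 8
x = (2×37×11 + 16×14×8) mod 518 = 16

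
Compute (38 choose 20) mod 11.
0

Using Lucas' theorem:
Write n=38 and k=20 in base 11:
n in base 11: [3, 5]
k in base 11: [1, 9]
C(38,20) mod 11 = ∏ C(n_i, k_i) mod 11
Digit binomials (mod 11): C(3,1) = 3; C(5,9) = 0 (k_i > n_i)
Product: 3 × 0 = 0 ≡ 0 (mod 11)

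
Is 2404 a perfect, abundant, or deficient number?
deficient

Proper divisors of 2404: sum = 1 + 2 + 4 + 601 + 1202 = 1810
Since 1810 < 2404, 2404 is deficient.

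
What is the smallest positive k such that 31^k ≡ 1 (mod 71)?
70

71 is prime, so ord(31) divides φ(71) = 70.
Divisors of 70: 1, 2, 5, 7, 10, 14, 35, 70.
Repeated squaring: 31^1 ≡ 31, 31^2 ≡ 38, 31^4 ≡ 24, 31^8 ≡ 8, 31^16 ≡ 64, 31^32 ≡ 49, 31^64 ≡ 58 (mod 71).
Test 31^d mod 71 for each divisor d in increasing order:
31^1 ≡ 31
31^2 ≡ 38
31^5 = 31^4·31^1 ≡ 34
31^7 = 31^4·31^2·31^1 ≡ 14
31^10 = 31^8·31^2 ≡ 20
31^14 = 31^8·31^4·31^2 ≡ 54
31^35 = 31^32·31^2·31^1 ≡ 70
31^70 = 31^64·31^4·31^2 ≡ 1  ← first divisor giving 1
The order is 70.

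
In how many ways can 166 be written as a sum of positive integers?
189334822579

p(n) counts ways to write n as a sum of positive integers (order ignored).
Euler's pentagonal recurrence: p(k) = p(k-1) + p(k-2) - p(k-5) - p(k-7) + p(k-12) + p(k-15) - ... (offsets j(3j∓1)/2, signs ++--, p(0)=1, p(<0)=0).
DP table for k = 0..165: p(0)=1, p(1)=1, p(2)=2, p(3)=3, p(4)=5, p(5)=7, p(6)=11, p(7)=15, p(8)=22, p(9)=30, p(10)=42, p(11)=56, p(12)=77, p(13)=101, p(14)=135, p(15)=176, p(16)=231, p(17)=297, p(18)=385, p(19)=490, p(20)=627, p(21)=792, p(22)=1002, p(23)=1255, p(24)=1575, p(25)=1958, p(26)=2436, p(27)=3010, p(28)=3718, p(29)=4565, p(30)=5604, p(31)=6842, p(32)=8349, p(33)=10143, p(34)=12310, p(35)=14883, p(36)=17977, p(37)=21637, p(38)=26015, p(39)=31185, p(40)=37338, p(41)=44583, p(42)=53174, p(43)=63261, p(44)=75175, p(45)=89134, p(46)=105558, p(47)=124754, p(48)=147273, p(49)=173525, p(50)=204226, p(51)=239943, p(52)=281589, p(53)=329931, p(54)=386155, p(55)=451276, p(56)=526823, p(57)=614154, p(58)=715220, p(59)=831820, p(60)=966467, p(61)=1121505, p(62)=1300156, p(63)=1505499, p(64)=1741630, p(65)=2012558, p(66)=2323520, p(67)=2679689, p(68)=3087735, p(69)=3554345, p(70)=4087968, p(71)=4697205, p(72)=5392783, p(73)=6185689, p(74)=7089500, p(75)=8118264, p(76)=9289091, p(77)=10619863, p(78)=12132164, p(79)=13848650, p(80)=15796476, p(81)=18004327, p(82)=20506255, p(83)=23338469, p(84)=26543660, p(85)=30167357, p(86)=34262962, p(87)=38887673, p(88)=44108109, p(89)=49995925, p(90)=56634173, p(91)=64112359, p(92)=72533807, p(93)=82010177, p(94)=92669720, p(95)=104651419, p(96)=118114304, p(97)=133230930, p(98)=150198136, p(99)=169229875, p(100)=190569292, p(101)=214481126, p(102)=241265379, p(103)=271248950, p(104)=304801365, p(105)=342325709, p(106)=384276336, p(107)=431149389, p(108)=483502844, p(109)=541946240, p(110)=607163746, p(111)=679903203, p(112)=761002156, p(113)=851376628, p(114)=952050665, p(115)=1064144451, p(116)=1188908248, p(117)=1327710076, p(118)=1482074143, p(119)=1653668665, p(120)=1844349560, p(121)=2056148051, p(122)=2291320912, p(123)=2552338241, p(124)=2841940500, p(125)=3163127352, p(126)=3519222692, p(127)=3913864295, p(128)=4351078600, p(129)=4835271870, p(130)=5371315400, p(131)=5964539504, p(132)=6620830889, p(133)=7346629512, p(134)=8149040695, p(135)=9035836076, p(136)=10015581680, p(137)=11097645016, p(138)=12292341831, p(139)=13610949895, p(140)=15065878135, p(141)=16670689208, p(142)=18440293320, p(143)=20390982757, p(144)=22540654445, p(145)=24908858009, p(146)=27517052599, p(147)=30388671978, p(148)=33549419497, p(149)=37027355200, p(150)=40853235313, p(151)=45060624582, p(152)=49686288421, p(153)=54770336324, p(154)=60356673280, p(155)=66493182097, p(156)=73232243759, p(157)=80630964769, p(158)=88751778802, p(159)=97662728555, p(160)=107438159466, p(161)=118159068427, p(162)=129913904637, p(163)=142798995930, p(164)=156919475295, p(165)=172389800255.
Final step: p(166) = p(165) + p(164) - p(161) - p(159) + p(154) + p(151) - p(144) - p(140) + p(131) + p(126) - p(115) - p(109) + p(96) + p(89) - p(74) - p(66) + p(49) + p(40) - p(21) - p(11)
= 172389800255 + 156919475295 - 118159068427 - 97662728555 + 60356673280 + 45060624582 - 22540654445 - 15065878135 + 5964539504 + 3519222692 - 1064144451 - 541946240 + 118114304 + 49995925 - 7089500 - 2323520 + 173525 + 37338 - 792 - 56
= 189334822579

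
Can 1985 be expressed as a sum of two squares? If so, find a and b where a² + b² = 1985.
7² + 44² (a=7, b=44)

Factorization: 1985 = 5 × 397
By Fermat: n is sum of two squares iff every prime p ≡ 3 (mod 4) appears to even power.
All primes ≡ 3 (mod 4) appear to even power.
Search a = 0, 1, 2, … for 1985 - a² a perfect square: first hit at a = 7: 1985 - 49 = 1936 = 44².
1985 = 7² + 44² = 49 + 1936 ✓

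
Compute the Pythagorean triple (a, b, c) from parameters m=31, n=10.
(861, 620, 1061)

Euclid's formula: a = m² - n², b = 2mn, c = m² + n²
m = 31, n = 10
a = 31² - 10² = 961 - 100 = 861
b = 2 × 31 × 10 = 620
c = 31² + 10² = 961 + 100 = 1061
Verification: 861² + 620² = 741321 + 384400 = 1125721 = 1061² ✓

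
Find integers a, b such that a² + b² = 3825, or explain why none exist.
15² + 60² (a=15, b=60)

Factorization: 3825 = 3^2 × 5^2 × 17
By Fermat: n is sum of two squares iff every prime p ≡ 3 (mod 4) appears to even power.
All primes ≡ 3 (mod 4) appear to even power.
Search a = 0, 1, 2, … for 3825 - a² a perfect square: first hit at a = 15: 3825 - 225 = 3600 = 60².
3825 = 15² + 60² = 225 + 3600 ✓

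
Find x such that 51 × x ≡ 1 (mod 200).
51

gcd(51, 200) = 1, so the inverse exists.
Extended Euclidean algorithm on (200, 51):
200 = 3 × 51 + 47  ⟹  47 = (1)·200 + (-3)·51
51 = 1 × 47 + 4  ⟹  4 = (-1)·200 + (4)·51
47 = 11 × 4 + 3  ⟹  3 = (12)·200 + (-47)·51
4 = 1 × 3 + 1  ⟹  1 = (-13)·200 + (51)·51
So (51)·51 ≡ 1 (mod 200), i.e. 51^(-1) ≡ 51 (mod 200).
Check: 51 × 51 = 2601 ≡ 1 (mod 200)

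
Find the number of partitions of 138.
12292341831

p(n) counts ways to write n as a sum of positive integers (order ignored).
Euler's pentagonal recurrence: p(k) = p(k-1) + p(k-2) - p(k-5) - p(k-7) + p(k-12) + p(k-15) - ... (offsets j(3j∓1)/2, signs ++--, p(0)=1, p(<0)=0).
DP table for k = 0..137: p(0)=1, p(1)=1, p(2)=2, p(3)=3, p(4)=5, p(5)=7, p(6)=11, p(7)=15, p(8)=22, p(9)=30, p(10)=42, p(11)=56, p(12)=77, p(13)=101, p(14)=135, p(15)=176, p(16)=231, p(17)=297, p(18)=385, p(19)=490, p(20)=627, p(21)=792, p(22)=1002, p(23)=1255, p(24)=1575, p(25)=1958, p(26)=2436, p(27)=3010, p(28)=3718, p(29)=4565, p(30)=5604, p(31)=6842, p(32)=8349, p(33)=10143, p(34)=12310, p(35)=14883, p(36)=17977, p(37)=21637, p(38)=26015, p(39)=31185, p(40)=37338, p(41)=44583, p(42)=53174, p(43)=63261, p(44)=75175, p(45)=89134, p(46)=105558, p(47)=124754, p(48)=147273, p(49)=173525, p(50)=204226, p(51)=239943, p(52)=281589, p(53)=329931, p(54)=386155, p(55)=451276, p(56)=526823, p(57)=614154, p(58)=715220, p(59)=831820, p(60)=966467, p(61)=1121505, p(62)=1300156, p(63)=1505499, p(64)=1741630, p(65)=2012558, p(66)=2323520, p(67)=2679689, p(68)=3087735, p(69)=3554345, p(70)=4087968, p(71)=4697205, p(72)=5392783, p(73)=6185689, p(74)=7089500, p(75)=8118264, p(76)=9289091, p(77)=10619863, p(78)=12132164, p(79)=13848650, p(80)=15796476, p(81)=18004327, p(82)=20506255, p(83)=23338469, p(84)=26543660, p(85)=30167357, p(86)=34262962, p(87)=38887673, p(88)=44108109, p(89)=49995925, p(90)=56634173, p(91)=64112359, p(92)=72533807, p(93)=82010177, p(94)=92669720, p(95)=104651419, p(96)=118114304, p(97)=133230930, p(98)=150198136, p(99)=169229875, p(100)=190569292, p(101)=214481126, p(102)=241265379, p(103)=271248950, p(104)=304801365, p(105)=342325709, p(106)=384276336, p(107)=431149389, p(108)=483502844, p(109)=541946240, p(110)=607163746, p(111)=679903203, p(112)=761002156, p(113)=851376628, p(114)=952050665, p(115)=1064144451, p(116)=1188908248, p(117)=1327710076, p(118)=1482074143, p(119)=1653668665, p(120)=1844349560, p(121)=2056148051, p(122)=2291320912, p(123)=2552338241, p(124)=2841940500, p(125)=3163127352, p(126)=3519222692, p(127)=3913864295, p(128)=4351078600, p(129)=4835271870, p(130)=5371315400, p(131)=5964539504, p(132)=6620830889, p(133)=7346629512, p(134)=8149040695, p(135)=9035836076, p(136)=10015581680, p(137)=11097645016.
Final step: p(138) = p(137) + p(136) - p(133) - p(131) + p(126) + p(123) - p(116) - p(112) + p(103) + p(98) - p(87) - p(81) + p(68) + p(61) - p(46) - p(38) + p(21) + p(12)
= 11097645016 + 10015581680 - 7346629512 - 5964539504 + 3519222692 + 2552338241 - 1188908248 - 761002156 + 271248950 + 150198136 - 38887673 - 18004327 + 3087735 + 1121505 - 105558 - 26015 + 792 + 77
= 12292341831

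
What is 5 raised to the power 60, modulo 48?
1

Repeated squaring. Binary of 60 = 111100.
5^1 ≡ 5 (mod 48); 5^2 ≡ 25 (mod 48); 5^4 ≡ 1 (mod 48); 5^8 ≡ 1 (mod 48); 5^16 ≡ 1 (mod 48); 5^32 ≡ 1 (mod 48)
5^60 = 5^4 × 5^8 × 5^16 × 5^32 ≡ 1 (mod 48)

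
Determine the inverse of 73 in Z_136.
41

gcd(73, 136) = 1, so the inverse exists.
Extended Euclidean algorithm on (136, 73):
136 = 1 × 73 + 63  ⟹  63 = (1)·136 + (-1)·73
73 = 1 × 63 + 10  ⟹  10 = (-1)·136 + (2)·73
63 = 6 × 10 + 3  ⟹  3 = (7)·136 + (-13)·73
10 = 3 × 3 + 1  ⟹  1 = (-22)·136 + (41)·73
So (41)·73 ≡ 1 (mod 136), i.e. 73^(-1) ≡ 41 (mod 136).
Check: 73 × 41 = 2993 ≡ 1 (mod 136)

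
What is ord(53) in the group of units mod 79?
78

79 is prime, so ord(53) divides φ(79) = 78.
Divisors of 78: 1, 2, 3, 6, 13, 26, 39, 78.
Repeated squaring: 53^1 ≡ 53, 53^2 ≡ 44, 53^4 ≡ 40, 53^8 ≡ 20, 53^16 ≡ 5, 53^32 ≡ 25, 53^64 ≡ 72 (mod 79).
Test 53^d mod 79 for each divisor d in increasing order:
53^1 ≡ 53
53^2 ≡ 44
53^3 = 53^2·53^1 ≡ 41
53^6 = 53^4·53^2 ≡ 22
53^13 = 53^8·53^4·53^1 ≡ 56
53^26 = 53^16·53^8·53^2 ≡ 55
53^39 = 53^32·53^4·53^2·53^1 ≡ 78
53^78 = 53^64·53^8·53^4·53^2 ≡ 1  ← first divisor giving 1
The order is 78.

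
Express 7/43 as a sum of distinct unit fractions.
1/7 + 1/51 + 1/3071 + 1/11785731 + 1/185204595153417

Greedy algorithm:
7/43: ceiling(43/7) = 7, use 1/7
6/301: ceiling(301/6) = 51, use 1/51
5/15351: ceiling(15351/5) = 3071, use 1/3071
4/47142921: ceiling(47142921/4) = 11785731, use 1/11785731
1/185204595153417: ceiling(185204595153417/1) = 185204595153417, use 1/185204595153417
Result: 7/43 = 1/7 + 1/51 + 1/3071 + 1/11785731 + 1/185204595153417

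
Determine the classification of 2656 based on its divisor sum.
deficient

Proper divisors of 2656: sum = 1 + 2 + 4 + 8 + 16 + 32 + 83 + 166 + 332 + 664 + 1328 = 2636
Since 2636 < 2656, 2656 is deficient.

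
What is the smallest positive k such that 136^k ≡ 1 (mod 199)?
22

199 is prime, so ord(136) divides φ(199) = 198.
Divisors of 198: 1, 2, 3, 6, 9, 11, 18, 22, 33, 66, 99, 198.
Repeated squaring: 136^1 ≡ 136, 136^2 ≡ 188, 136^4 ≡ 121, 136^8 ≡ 114, 136^16 ≡ 61, 136^32 ≡ 139, 136^64 ≡ 18, 136^128 ≡ 125 (mod 199).
Test 136^d mod 199 for each divisor d in increasing order:
136^1 ≡ 136
136^2 ≡ 188
136^3 = 136^2·136^1 ≡ 96
136^6 = 136^4·136^2 ≡ 62
136^9 = 136^8·136^1 ≡ 181
136^11 = 136^8·136^2·136^1 ≡ 198
136^18 = 136^16·136^2 ≡ 125
136^22 = 136^16·136^4·136^2 ≡ 1  ← first divisor giving 1
The order is 22.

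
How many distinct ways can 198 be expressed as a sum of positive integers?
3345365983698

p(n) counts ways to write n as a sum of positive integers (order ignored).
Euler's pentagonal recurrence: p(k) = p(k-1) + p(k-2) - p(k-5) - p(k-7) + p(k-12) + p(k-15) - ... (offsets j(3j∓1)/2, signs ++--, p(0)=1, p(<0)=0).
DP table for k = 0..197: p(0)=1, p(1)=1, p(2)=2, p(3)=3, p(4)=5, p(5)=7, p(6)=11, p(7)=15, p(8)=22, p(9)=30, p(10)=42, p(11)=56, p(12)=77, p(13)=101, p(14)=135, p(15)=176, p(16)=231, p(17)=297, p(18)=385, p(19)=490, p(20)=627, p(21)=792, p(22)=1002, p(23)=1255, p(24)=1575, p(25)=1958, p(26)=2436, p(27)=3010, p(28)=3718, p(29)=4565, p(30)=5604, p(31)=6842, p(32)=8349, p(33)=10143, p(34)=12310, p(35)=14883, p(36)=17977, p(37)=21637, p(38)=26015, p(39)=31185, p(40)=37338, p(41)=44583, p(42)=53174, p(43)=63261, p(44)=75175, p(45)=89134, p(46)=105558, p(47)=124754, p(48)=147273, p(49)=173525, p(50)=204226, p(51)=239943, p(52)=281589, p(53)=329931, p(54)=386155, p(55)=451276, p(56)=526823, p(57)=614154, p(58)=715220, p(59)=831820, p(60)=966467, p(61)=1121505, p(62)=1300156, p(63)=1505499, p(64)=1741630, p(65)=2012558, p(66)=2323520, p(67)=2679689, p(68)=3087735, p(69)=3554345, p(70)=4087968, p(71)=4697205, p(72)=5392783, p(73)=6185689, p(74)=7089500, p(75)=8118264, p(76)=9289091, p(77)=10619863, p(78)=12132164, p(79)=13848650, p(80)=15796476, p(81)=18004327, p(82)=20506255, p(83)=23338469, p(84)=26543660, p(85)=30167357, p(86)=34262962, p(87)=38887673, p(88)=44108109, p(89)=49995925, p(90)=56634173, p(91)=64112359, p(92)=72533807, p(93)=82010177, p(94)=92669720, p(95)=104651419, p(96)=118114304, p(97)=133230930, p(98)=150198136, p(99)=169229875, p(100)=190569292, p(101)=214481126, p(102)=241265379, p(103)=271248950, p(104)=304801365, p(105)=342325709, p(106)=384276336, p(107)=431149389, p(108)=483502844, p(109)=541946240, p(110)=607163746, p(111)=679903203, p(112)=761002156, p(113)=851376628, p(114)=952050665, p(115)=1064144451, p(116)=1188908248, p(117)=1327710076, p(118)=1482074143, p(119)=1653668665, p(120)=1844349560, p(121)=2056148051, p(122)=2291320912, p(123)=2552338241, p(124)=2841940500, p(125)=3163127352, p(126)=3519222692, p(127)=3913864295, p(128)=4351078600, p(129)=4835271870, p(130)=5371315400, p(131)=5964539504, p(132)=6620830889, p(133)=7346629512, p(134)=8149040695, p(135)=9035836076, p(136)=10015581680, p(137)=11097645016, p(138)=12292341831, p(139)=13610949895, p(140)=15065878135, p(141)=16670689208, p(142)=18440293320, p(143)=20390982757, p(144)=22540654445, p(145)=24908858009, p(146)=27517052599, p(147)=30388671978, p(148)=33549419497, p(149)=37027355200, p(150)=40853235313, p(151)=45060624582, p(152)=49686288421, p(153)=54770336324, p(154)=60356673280, p(155)=66493182097, p(156)=73232243759, p(157)=80630964769, p(158)=88751778802, p(159)=97662728555, p(160)=107438159466, p(161)=118159068427, p(162)=129913904637, p(163)=142798995930, p(164)=156919475295, p(165)=172389800255, p(166)=189334822579, p(167)=207890420102, p(168)=228204732751, p(169)=250438925115, p(170)=274768617130, p(171)=301384802048, p(172)=330495499613, p(173)=362326859895, p(174)=397125074750, p(175)=435157697830, p(176)=476715857290, p(177)=522115831195, p(178)=571701605655, p(179)=625846753120, p(180)=684957390936, p(181)=749474411781, p(182)=819876908323, p(183)=896684817527, p(184)=980462880430, p(185)=1071823774337, p(186)=1171432692373, p(187)=1280011042268, p(188)=1398341745571, p(189)=1527273599625, p(190)=1667727404093, p(191)=1820701100652, p(192)=1987276856363, p(193)=2168627105469, p(194)=2366022741845, p(195)=2580840212973, p(196)=2814570987591, p(197)=3068829878530.
Final step: p(198) = p(197) + p(196) - p(193) - p(191) + p(186) + p(183) - p(176) - p(172) + p(163) + p(158) - p(147) - p(141) + p(128) + p(121) - p(106) - p(98) + p(81) + p(72) - p(53) - p(43) + p(22) + p(11)
= 3068829878530 + 2814570987591 - 2168627105469 - 1820701100652 + 1171432692373 + 896684817527 - 476715857290 - 330495499613 + 142798995930 + 88751778802 - 30388671978 - 16670689208 + 4351078600 + 2056148051 - 384276336 - 150198136 + 18004327 + 5392783 - 329931 - 63261 + 1002 + 56
= 3345365983698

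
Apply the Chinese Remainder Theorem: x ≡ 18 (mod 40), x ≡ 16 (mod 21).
58

Using Chinese Remainder Theorem:
M = 40 × 21 = 840
M1 = 21, M2 = 40
y1 = 21^(-1) mod 40 = 21
y2 = 40^(-1) mod 21 = 10
x = (18×21×21 + 16×40×10) mod 840 = 58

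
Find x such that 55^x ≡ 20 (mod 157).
155

Baby-step giant-step with step n = ⌈√157⌉ = 13.
Baby steps 55^j mod 157 (j:value) for j=0..12: 0:1, 1:55, 2:42, 3:112, 4:37, 5:151, 6:141, 7:62, 8:113, 9:92, 10:36, 11:96, 12:99.
Giant-step multiplier: 55^(-13) ≡ 55^(156-13) = 55^143 ≡ 135 (mod 157).
Giant steps γ_i = 20·135^i mod 157: γ_0=20, γ_1=31, γ_2=103, γ_3=89, γ_4=83, γ_5=58, γ_6=137, γ_7=126, γ_8=54, γ_9=68, γ_10=74, γ_11=99 (in table at j=12).
x = i·n + j = 11·13 + 12 = 155.
Check: 55^155 ≡ 20 (mod 157).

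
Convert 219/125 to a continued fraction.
[1; 1, 3, 31]

Euclidean algorithm steps:
219 = 1 × 125 + 94
125 = 1 × 94 + 31
94 = 3 × 31 + 1
31 = 31 × 1 + 0
Continued fraction: [1; 1, 3, 31]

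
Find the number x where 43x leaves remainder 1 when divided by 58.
27

gcd(43, 58) = 1, so the inverse exists.
Extended Euclidean algorithm on (58, 43):
58 = 1 × 43 + 15  ⟹  15 = (1)·58 + (-1)·43
43 = 2 × 15 + 13  ⟹  13 = (-2)·58 + (3)·43
15 = 1 × 13 + 2  ⟹  2 = (3)·58 + (-4)·43
13 = 6 × 2 + 1  ⟹  1 = (-20)·58 + (27)·43
So (27)·43 ≡ 1 (mod 58), i.e. 43^(-1) ≡ 27 (mod 58).
Check: 43 × 27 = 1161 ≡ 1 (mod 58)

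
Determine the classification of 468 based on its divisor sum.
abundant

Proper divisors of 468: sum = 1 + 2 + 3 + 4 + 6 + 9 + 12 + 13 + ... + 78 + 117 + 156 + 234 (17 divisors) = 806
Since 806 > 468, 468 is abundant.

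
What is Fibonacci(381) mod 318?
104

Matrix identity: Q^n = [[F_(n+1), F_n], [F_n, F_(n-1)]] with Q = [[1,1],[1,0]].
n = 381 = 101111101₂. Square-and-multiply, entries mod 318:
Q^1 = [[1,1],[1,0]]
Q^2 = (Q^1)² = [[2,1],[1,1]]
Q^5 = (Q^2)²·Q = [[8,5],[5,3]]
Q^11 = (Q^5)²·Q = [[144,89],[89,55]]
Q^23 = (Q^11)²·Q = [[258,37],[37,221]]
Q^47 = (Q^23)²·Q = [[114,199],[199,233]]
Q^95 = (Q^47)²·Q = [[174,127],[127,47]]
Q^190 = (Q^95)² = [[295,83],[83,212]]
Q^381 = (Q^190)²·Q = [[209,104],[104,105]]
F_381 mod 318 = Q^381[0][1] = 104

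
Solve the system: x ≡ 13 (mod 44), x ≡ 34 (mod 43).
937

Using Chinese Remainder Theorem:
M = 44 × 43 = 1892
M1 = 43, M2 = 44
y1 = 43^(-1) mod 44 = 43
y2 = 44^(-1) mod 43 = 1
x = (13×43×43 + 34×44×1) mod 1892 = 937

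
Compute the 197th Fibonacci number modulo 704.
453

Matrix identity: Q^n = [[F_(n+1), F_n], [F_n, F_(n-1)]] with Q = [[1,1],[1,0]].
n = 197 = 11000101₂. Square-and-multiply, entries mod 704:
Q^1 = [[1,1],[1,0]]
Q^3 = (Q^1)²·Q = [[3,2],[2,1]]
Q^6 = (Q^3)² = [[13,8],[8,5]]
Q^12 = (Q^6)² = [[233,144],[144,89]]
Q^24 = (Q^12)² = [[401,608],[608,497]]
Q^49 = (Q^24)²·Q = [[33,353],[353,384]]
Q^98 = (Q^49)² = [[386,65],[65,321]]
Q^197 = (Q^98)²·Q = [[648,453],[453,195]]
F_197 mod 704 = Q^197[0][1] = 453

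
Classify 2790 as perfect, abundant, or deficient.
abundant

Proper divisors of 2790: sum = 1 + 2 + 3 + 5 + 6 + 9 + 10 + 15 + ... + 465 + 558 + 930 + 1395 (23 divisors) = 4698
Since 4698 > 2790, 2790 is abundant.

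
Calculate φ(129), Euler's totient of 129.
84

129 = 3 × 43
φ(n) = n × ∏(1 - 1/p) for each prime p dividing n
φ(129) = 129 × (1 - 1/3) × (1 - 1/43) = 84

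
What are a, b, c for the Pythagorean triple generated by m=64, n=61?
(375, 7808, 7817)

Euclid's formula: a = m² - n², b = 2mn, c = m² + n²
m = 64, n = 61
a = 64² - 61² = 4096 - 3721 = 375
b = 2 × 64 × 61 = 7808
c = 64² + 61² = 4096 + 3721 = 7817
Verification: 375² + 7808² = 140625 + 60964864 = 61105489 = 7817² ✓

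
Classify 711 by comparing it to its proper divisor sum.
deficient

Proper divisors of 711: sum = 1 + 3 + 9 + 79 + 237 = 329
Since 329 < 711, 711 is deficient.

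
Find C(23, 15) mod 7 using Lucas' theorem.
6

Using Lucas' theorem:
Write n=23 and k=15 in base 7:
n in base 7: [3, 2]
k in base 7: [2, 1]
C(23,15) mod 7 = ∏ C(n_i, k_i) mod 7
Digit binomials (mod 7): C(3,2) = 3; C(2,1) = 2
Product: 3 × 2 = 6 ≡ 6 (mod 7)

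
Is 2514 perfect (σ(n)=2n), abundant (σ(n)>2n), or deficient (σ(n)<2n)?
abundant

Proper divisors of 2514: sum = 1 + 2 + 3 + 6 + 419 + 838 + 1257 = 2526
Since 2526 > 2514, 2514 is abundant.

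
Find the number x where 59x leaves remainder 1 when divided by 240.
179

gcd(59, 240) = 1, so the inverse exists.
Extended Euclidean algorithm on (240, 59):
240 = 4 × 59 + 4  ⟹  4 = (1)·240 + (-4)·59
59 = 14 × 4 + 3  ⟹  3 = (-14)·240 + (57)·59
4 = 1 × 3 + 1  ⟹  1 = (15)·240 + (-61)·59
So (-61)·59 ≡ 1 (mod 240), i.e. 59^(-1) ≡ -61 ≡ 179 (mod 240).
Check: 59 × 179 = 10561 ≡ 1 (mod 240)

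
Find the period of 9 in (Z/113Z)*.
56

113 is prime, so ord(9) divides φ(113) = 112.
Divisors of 112: 1, 2, 4, 7, 8, 14, 16, 28, 56, 112.
Repeated squaring: 9^1 ≡ 9, 9^2 ≡ 81, 9^4 ≡ 7, 9^8 ≡ 49, 9^16 ≡ 28, 9^32 ≡ 106, 9^64 ≡ 49 (mod 113).
Test 9^d mod 113 for each divisor d in increasing order:
9^1 ≡ 9
9^2 ≡ 81
9^4 ≡ 7
9^7 = 9^4·9^2·9^1 ≡ 18
9^8 ≡ 49
9^14 = 9^8·9^4·9^2 ≡ 98
9^16 ≡ 28
9^28 = 9^16·9^8·9^4 ≡ 112
9^56 = 9^32·9^16·9^8 ≡ 1  ← first divisor giving 1
The order is 56.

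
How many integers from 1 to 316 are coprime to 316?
156

316 = 2^2 × 79
φ(n) = n × ∏(1 - 1/p) for each prime p dividing n
φ(316) = 316 × (1 - 1/2) × (1 - 1/79) = 156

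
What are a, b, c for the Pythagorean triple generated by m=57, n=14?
(3053, 1596, 3445)

Euclid's formula: a = m² - n², b = 2mn, c = m² + n²
m = 57, n = 14
a = 57² - 14² = 3249 - 196 = 3053
b = 2 × 57 × 14 = 1596
c = 57² + 14² = 3249 + 196 = 3445
Verification: 3053² + 1596² = 9320809 + 2547216 = 11868025 = 3445² ✓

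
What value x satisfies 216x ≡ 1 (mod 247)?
239

gcd(216, 247) = 1, so the inverse exists.
Extended Euclidean algorithm on (247, 216):
247 = 1 × 216 + 31  ⟹  31 = (1)·247 + (-1)·216
216 = 6 × 31 + 30  ⟹  30 = (-6)·247 + (7)·216
31 = 1 × 30 + 1  ⟹  1 = (7)·247 + (-8)·216
So (-8)·216 ≡ 1 (mod 247), i.e. 216^(-1) ≡ -8 ≡ 239 (mod 247).
Check: 216 × 239 = 51624 ≡ 1 (mod 247)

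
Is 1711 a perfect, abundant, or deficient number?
deficient

Proper divisors of 1711: sum = 1 + 29 + 59 = 89
Since 89 < 1711, 1711 is deficient.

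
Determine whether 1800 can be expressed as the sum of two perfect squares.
6² + 42² (a=6, b=42)

Factorization: 1800 = 2^3 × 3^2 × 5^2
By Fermat: n is sum of two squares iff every prime p ≡ 3 (mod 4) appears to even power.
All primes ≡ 3 (mod 4) appear to even power.
Search a = 0, 1, 2, … for 1800 - a² a perfect square: first hit at a = 6: 1800 - 36 = 1764 = 42².
1800 = 6² + 42² = 36 + 1764 ✓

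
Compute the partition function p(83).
23338469

p(n) counts ways to write n as a sum of positive integers (order ignored).
Euler's pentagonal recurrence: p(k) = p(k-1) + p(k-2) - p(k-5) - p(k-7) + p(k-12) + p(k-15) - ... (offsets j(3j∓1)/2, signs ++--, p(0)=1, p(<0)=0).
DP table for k = 0..82: p(0)=1, p(1)=1, p(2)=2, p(3)=3, p(4)=5, p(5)=7, p(6)=11, p(7)=15, p(8)=22, p(9)=30, p(10)=42, p(11)=56, p(12)=77, p(13)=101, p(14)=135, p(15)=176, p(16)=231, p(17)=297, p(18)=385, p(19)=490, p(20)=627, p(21)=792, p(22)=1002, p(23)=1255, p(24)=1575, p(25)=1958, p(26)=2436, p(27)=3010, p(28)=3718, p(29)=4565, p(30)=5604, p(31)=6842, p(32)=8349, p(33)=10143, p(34)=12310, p(35)=14883, p(36)=17977, p(37)=21637, p(38)=26015, p(39)=31185, p(40)=37338, p(41)=44583, p(42)=53174, p(43)=63261, p(44)=75175, p(45)=89134, p(46)=105558, p(47)=124754, p(48)=147273, p(49)=173525, p(50)=204226, p(51)=239943, p(52)=281589, p(53)=329931, p(54)=386155, p(55)=451276, p(56)=526823, p(57)=614154, p(58)=715220, p(59)=831820, p(60)=966467, p(61)=1121505, p(62)=1300156, p(63)=1505499, p(64)=1741630, p(65)=2012558, p(66)=2323520, p(67)=2679689, p(68)=3087735, p(69)=3554345, p(70)=4087968, p(71)=4697205, p(72)=5392783, p(73)=6185689, p(74)=7089500, p(75)=8118264, p(76)=9289091, p(77)=10619863, p(78)=12132164, p(79)=13848650, p(80)=15796476, p(81)=18004327, p(82)=20506255.
Final step: p(83) = p(82) + p(81) - p(78) - p(76) + p(71) + p(68) - p(61) - p(57) + p(48) + p(43) - p(32) - p(26) + p(13) + p(6)
= 20506255 + 18004327 - 12132164 - 9289091 + 4697205 + 3087735 - 1121505 - 614154 + 147273 + 63261 - 8349 - 2436 + 101 + 11
= 23338469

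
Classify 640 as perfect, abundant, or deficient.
abundant

Proper divisors of 640: sum = 1 + 2 + 4 + 5 + 8 + 10 + 16 + 20 + 32 + 40 + 64 + 80 + 128 + 160 + 320 = 890
Since 890 > 640, 640 is abundant.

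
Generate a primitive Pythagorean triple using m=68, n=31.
(3663, 4216, 5585)

Euclid's formula: a = m² - n², b = 2mn, c = m² + n²
m = 68, n = 31
a = 68² - 31² = 4624 - 961 = 3663
b = 2 × 68 × 31 = 4216
c = 68² + 31² = 4624 + 961 = 5585
Verification: 3663² + 4216² = 13417569 + 17774656 = 31192225 = 5585² ✓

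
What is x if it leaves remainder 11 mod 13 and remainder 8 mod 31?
349

Using Chinese Remainder Theorem:
M = 13 × 31 = 403
M1 = 31, M2 = 13
y1 = 31^(-1) mod 13 = 8
y2 = 13^(-1) mod 31 = 12
x = (11×31×8 + 8×13×12) mod 403 = 349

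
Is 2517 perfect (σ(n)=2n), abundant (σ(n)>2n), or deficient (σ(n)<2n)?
deficient

Proper divisors of 2517: sum = 1 + 3 + 839 = 843
Since 843 < 2517, 2517 is deficient.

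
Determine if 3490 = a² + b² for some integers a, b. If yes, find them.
3² + 59² (a=3, b=59)

Factorization: 3490 = 2 × 5 × 349
By Fermat: n is sum of two squares iff every prime p ≡ 3 (mod 4) appears to even power.
All primes ≡ 3 (mod 4) appear to even power.
Search a = 0, 1, 2, … for 3490 - a² a perfect square: first hit at a = 3: 3490 - 9 = 3481 = 59².
3490 = 3² + 59² = 9 + 3481 ✓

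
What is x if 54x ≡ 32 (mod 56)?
x ≡ 12 (mod 28)

gcd(54, 56) = 2, which divides 32, so solutions exist.
Divide through by 2: 27x ≡ 16 (mod 28).
Find 27^(-1) mod 28 by the extended Euclidean algorithm:
28 = 1 × 27 + 1  ⟹  1 = (1)·28 + (-1)·27
So (-1)·27 ≡ 1 (mod 28), i.e. 27^(-1) ≡ -1 ≡ 27 (mod 28).
x ≡ 27 × 16 = 432 ≡ 12 (mod 28).
Check: 54 × 12 = 648 ≡ 32 (mod 56).
x ≡ 12 (mod 28), giving 2 solutions mod 56.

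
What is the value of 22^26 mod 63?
43

Repeated squaring. Binary of 26 = 11010.
22^1 ≡ 22 (mod 63); 22^2 ≡ 43 (mod 63); 22^4 ≡ 22 (mod 63); 22^8 ≡ 43 (mod 63); 22^16 ≡ 22 (mod 63)
22^26 = 22^2 × 22^8 × 22^16 ≡ 43 (mod 63)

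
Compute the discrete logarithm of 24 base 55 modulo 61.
57

Baby-step giant-step with step n = ⌈√61⌉ = 8.
Baby steps 55^j mod 61 (j:value) for j=0..7: 0:1, 1:55, 2:36, 3:28, 4:15, 5:32, 6:52, 7:54.
Giant-step multiplier: 55^(-8) ≡ 55^(60-8) = 55^52 ≡ 16 (mod 61).
Giant steps γ_i = 24·16^i mod 61: γ_0=24, γ_1=18, γ_2=44, γ_3=33, γ_4=40, γ_5=30, γ_6=53, γ_7=55 (in table at j=1).
x = i·n + j = 7·8 + 1 = 57.
Check: 55^57 ≡ 24 (mod 61).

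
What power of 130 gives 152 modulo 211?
181

Baby-step giant-step with step n = ⌈√211⌉ = 15.
Baby steps 130^j mod 211 (j:value) for j=0..14: 0:1, 1:130, 2:20, 3:68, 4:189, 5:94, 6:193, 7:192, 8:62, 9:42, 10:185, 11:207, 12:113, 13:131, 14:150.
Giant-step multiplier: 130^(-15) ≡ 130^(210-15) = 130^195 ≡ 12 (mod 211).
Giant steps γ_i = 152·12^i mod 211: γ_0=152, γ_1=136, γ_2=155, γ_3=172, γ_4=165, γ_5=81, γ_6=128, γ_7=59, γ_8=75, γ_9=56, γ_10=39, γ_11=46, γ_12=130 (in table at j=1).
x = i·n + j = 12·15 + 1 = 181.
Check: 130^181 ≡ 152 (mod 211).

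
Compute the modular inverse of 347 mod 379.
225

gcd(347, 379) = 1, so the inverse exists.
Extended Euclidean algorithm on (379, 347):
379 = 1 × 347 + 32  ⟹  32 = (1)·379 + (-1)·347
347 = 10 × 32 + 27  ⟹  27 = (-10)·379 + (11)·347
32 = 1 × 27 + 5  ⟹  5 = (11)·379 + (-12)·347
27 = 5 × 5 + 2  ⟹  2 = (-65)·379 + (71)·347
5 = 2 × 2 + 1  ⟹  1 = (141)·379 + (-154)·347
So (-154)·347 ≡ 1 (mod 379), i.e. 347^(-1) ≡ -154 ≡ 225 (mod 379).
Check: 347 × 225 = 78075 ≡ 1 (mod 379)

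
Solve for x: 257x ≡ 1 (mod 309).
101

gcd(257, 309) = 1, so the inverse exists.
Extended Euclidean algorithm on (309, 257):
309 = 1 × 257 + 52  ⟹  52 = (1)·309 + (-1)·257
257 = 4 × 52 + 49  ⟹  49 = (-4)·309 + (5)·257
52 = 1 × 49 + 3  ⟹  3 = (5)·309 + (-6)·257
49 = 16 × 3 + 1  ⟹  1 = (-84)·309 + (101)·257
So (101)·257 ≡ 1 (mod 309), i.e. 257^(-1) ≡ 101 (mod 309).
Check: 257 × 101 = 25957 ≡ 1 (mod 309)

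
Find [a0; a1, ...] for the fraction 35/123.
[0; 3, 1, 1, 17]

Euclidean algorithm steps:
35 = 0 × 123 + 35
123 = 3 × 35 + 18
35 = 1 × 18 + 17
18 = 1 × 17 + 1
17 = 17 × 1 + 0
Continued fraction: [0; 3, 1, 1, 17]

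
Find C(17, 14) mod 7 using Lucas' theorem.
1

Using Lucas' theorem:
Write n=17 and k=14 in base 7:
n in base 7: [2, 3]
k in base 7: [2, 0]
C(17,14) mod 7 = ∏ C(n_i, k_i) mod 7
Digit binomials (mod 7): C(2,2) = 1; C(3,0) = 1
Product: 1 × 1 = 1 ≡ 1 (mod 7)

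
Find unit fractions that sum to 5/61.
1/13 + 1/199 + 1/52603 + 1/4150560811 + 1/34454310087467394631

Greedy algorithm:
5/61: ceiling(61/5) = 13, use 1/13
4/793: ceiling(793/4) = 199, use 1/199
3/157807: ceiling(157807/3) = 52603, use 1/52603
2/8301121621: ceiling(8301121621/2) = 4150560811, use 1/4150560811
1/34454310087467394631: ceiling(34454310087467394631/1) = 34454310087467394631, use 1/34454310087467394631
Result: 5/61 = 1/13 + 1/199 + 1/52603 + 1/4150560811 + 1/34454310087467394631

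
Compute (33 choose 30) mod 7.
3

Using Lucas' theorem:
Write n=33 and k=30 in base 7:
n in base 7: [4, 5]
k in base 7: [4, 2]
C(33,30) mod 7 = ∏ C(n_i, k_i) mod 7
Digit binomials (mod 7): C(4,4) = 1; C(5,2) = 10 ≡ 3
Product: 1 × 3 = 3 ≡ 3 (mod 7)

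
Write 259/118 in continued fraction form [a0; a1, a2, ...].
[2; 5, 7, 1, 2]

Euclidean algorithm steps:
259 = 2 × 118 + 23
118 = 5 × 23 + 3
23 = 7 × 3 + 2
3 = 1 × 2 + 1
2 = 2 × 1 + 0
Continued fraction: [2; 5, 7, 1, 2]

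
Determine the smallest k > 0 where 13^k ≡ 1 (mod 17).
4

17 is prime, so ord(13) divides φ(17) = 16.
Divisors of 16: 1, 2, 4, 8, 16.
Repeated squaring: 13^1 ≡ 13, 13^2 ≡ 16, 13^4 ≡ 1, 13^8 ≡ 1, 13^16 ≡ 1 (mod 17).
Test 13^d mod 17 for each divisor d in increasing order:
13^1 ≡ 13
13^2 ≡ 16
13^4 ≡ 1  ← first divisor giving 1
The order is 4.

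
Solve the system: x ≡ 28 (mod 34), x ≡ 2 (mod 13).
28

Using Chinese Remainder Theorem:
M = 34 × 13 = 442
M1 = 13, M2 = 34
y1 = 13^(-1) mod 34 = 21
y2 = 34^(-1) mod 13 = 5
x = (28×13×21 + 2×34×5) mod 442 = 28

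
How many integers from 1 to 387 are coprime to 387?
252

387 = 3^2 × 43
φ(n) = n × ∏(1 - 1/p) for each prime p dividing n
φ(387) = 387 × (1 - 1/3) × (1 - 1/43) = 252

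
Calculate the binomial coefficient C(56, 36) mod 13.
0

Using Lucas' theorem:
Write n=56 and k=36 in base 13:
n in base 13: [4, 4]
k in base 13: [2, 10]
C(56,36) mod 13 = ∏ C(n_i, k_i) mod 13
Digit binomials (mod 13): C(4,2) = 6; C(4,10) = 0 (k_i > n_i)
Product: 6 × 0 = 0 ≡ 0 (mod 13)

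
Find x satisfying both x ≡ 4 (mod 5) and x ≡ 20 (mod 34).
54

Using Chinese Remainder Theorem:
M = 5 × 34 = 170
M1 = 34, M2 = 5
y1 = 34^(-1) mod 5 = 4
y2 = 5^(-1) mod 34 = 7
x = (4×34×4 + 20×5×7) mod 170 = 54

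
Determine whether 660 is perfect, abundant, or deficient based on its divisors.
abundant

Proper divisors of 660: sum = 1 + 2 + 3 + 4 + 5 + 6 + 10 + 11 + ... + 132 + 165 + 220 + 330 (23 divisors) = 1356
Since 1356 > 660, 660 is abundant.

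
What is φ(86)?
42

86 = 2 × 43
φ(n) = n × ∏(1 - 1/p) for each prime p dividing n
φ(86) = 86 × (1 - 1/2) × (1 - 1/43) = 42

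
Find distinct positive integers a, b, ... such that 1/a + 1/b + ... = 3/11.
1/4 + 1/44

Greedy algorithm:
3/11: ceiling(11/3) = 4, use 1/4
1/44: ceiling(44/1) = 44, use 1/44
Result: 3/11 = 1/4 + 1/44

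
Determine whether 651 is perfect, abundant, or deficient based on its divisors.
deficient

Proper divisors of 651: sum = 1 + 3 + 7 + 21 + 31 + 93 + 217 = 373
Since 373 < 651, 651 is deficient.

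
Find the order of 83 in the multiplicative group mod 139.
69

139 is prime, so ord(83) divides φ(139) = 138.
Divisors of 138: 1, 2, 3, 6, 23, 46, 69, 138.
Repeated squaring: 83^1 ≡ 83, 83^2 ≡ 78, 83^4 ≡ 107, 83^8 ≡ 51, 83^16 ≡ 99, 83^32 ≡ 71, 83^64 ≡ 37, 83^128 ≡ 118 (mod 139).
Test 83^d mod 139 for each divisor d in increasing order:
83^1 ≡ 83
83^2 ≡ 78
83^3 = 83^2·83^1 ≡ 80
83^6 = 83^4·83^2 ≡ 6
83^23 = 83^16·83^4·83^2·83^1 ≡ 96
83^46 = 83^32·83^8·83^4·83^2 ≡ 42
83^69 = 83^64·83^4·83^1 ≡ 1  ← first divisor giving 1
The order is 69.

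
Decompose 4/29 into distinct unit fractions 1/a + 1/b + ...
1/8 + 1/78 + 1/9048

Greedy algorithm:
4/29: ceiling(29/4) = 8, use 1/8
3/232: ceiling(232/3) = 78, use 1/78
1/9048: ceiling(9048/1) = 9048, use 1/9048
Result: 4/29 = 1/8 + 1/78 + 1/9048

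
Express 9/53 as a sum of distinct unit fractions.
1/6 + 1/318

Greedy algorithm:
9/53: ceiling(53/9) = 6, use 1/6
1/318: ceiling(318/1) = 318, use 1/318
Result: 9/53 = 1/6 + 1/318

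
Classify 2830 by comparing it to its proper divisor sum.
deficient

Proper divisors of 2830: sum = 1 + 2 + 5 + 10 + 283 + 566 + 1415 = 2282
Since 2282 < 2830, 2830 is deficient.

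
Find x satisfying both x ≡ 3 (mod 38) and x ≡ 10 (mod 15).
535

Using Chinese Remainder Theorem:
M = 38 × 15 = 570
M1 = 15, M2 = 38
y1 = 15^(-1) mod 38 = 33
y2 = 38^(-1) mod 15 = 2
x = (3×15×33 + 10×38×2) mod 570 = 535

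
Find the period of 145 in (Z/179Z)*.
89

179 is prime, so ord(145) divides φ(179) = 178.
Divisors of 178: 1, 2, 89, 178.
Repeated squaring: 145^1 ≡ 145, 145^2 ≡ 82, 145^4 ≡ 101, 145^8 ≡ 177, 145^16 ≡ 4, 145^32 ≡ 16, 145^64 ≡ 77, 145^128 ≡ 22 (mod 179).
Test 145^d mod 179 for each divisor d in increasing order:
145^1 ≡ 145
145^2 ≡ 82
145^89 = 145^64·145^16·145^8·145^1 ≡ 1  ← first divisor giving 1
The order is 89.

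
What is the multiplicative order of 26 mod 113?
56

113 is prime, so ord(26) divides φ(113) = 112.
Divisors of 112: 1, 2, 4, 7, 8, 14, 16, 28, 56, 112.
Repeated squaring: 26^1 ≡ 26, 26^2 ≡ 111, 26^4 ≡ 4, 26^8 ≡ 16, 26^16 ≡ 30, 26^32 ≡ 109, 26^64 ≡ 16 (mod 113).
Test 26^d mod 113 for each divisor d in increasing order:
26^1 ≡ 26
26^2 ≡ 111
26^4 ≡ 4
26^7 = 26^4·26^2·26^1 ≡ 18
26^8 ≡ 16
26^14 = 26^8·26^4·26^2 ≡ 98
26^16 ≡ 30
26^28 = 26^16·26^8·26^4 ≡ 112
26^56 = 26^32·26^16·26^8 ≡ 1  ← first divisor giving 1
The order is 56.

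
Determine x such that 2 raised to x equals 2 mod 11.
1

Baby-step giant-step with step n = ⌈√11⌉ = 4.
Baby steps 2^j mod 11 (j:value) for j=0..3: 0:1, 1:2, 2:4, 3:8.
h = 2 is already in the table at j=1, so x = 1.
Check: 2^1 ≡ 2 (mod 11).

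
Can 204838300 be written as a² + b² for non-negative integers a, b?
Not possible

Factorization: 204838300 = 2^2 × 5^2 × 127^3
By Fermat: n is sum of two squares iff every prime p ≡ 3 (mod 4) appears to even power.
Prime(s) ≡ 3 (mod 4) with odd exponent: [(127, 3)]
Therefore 204838300 cannot be expressed as a² + b².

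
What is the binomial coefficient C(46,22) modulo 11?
6

Using Lucas' theorem:
Write n=46 and k=22 in base 11:
n in base 11: [4, 2]
k in base 11: [2, 0]
C(46,22) mod 11 = ∏ C(n_i, k_i) mod 11
Digit binomials (mod 11): C(4,2) = 6; C(2,0) = 1
Product: 6 × 1 = 6 ≡ 6 (mod 11)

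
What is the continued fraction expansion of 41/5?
[8; 5]

Euclidean algorithm steps:
41 = 8 × 5 + 1
5 = 5 × 1 + 0
Continued fraction: [8; 5]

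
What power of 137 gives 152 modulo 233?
152

Baby-step giant-step with step n = ⌈√233⌉ = 16.
Baby steps 137^j mod 233 (j:value) for j=0..15: 0:1, 1:137, 2:129, 3:198, 4:98, 5:145, 6:60, 7:65, 8:51, 9:230, 10:55, 11:79, 12:105, 13:172, 14:31, 15:53.
Giant-step multiplier: 137^(-16) ≡ 137^(232-16) = 137^216 ≡ 92 (mod 233).
Giant steps γ_i = 152·92^i mod 233: γ_0=152, γ_1=4, γ_2=135, γ_3=71, γ_4=8, γ_5=37, γ_6=142, γ_7=16, γ_8=74, γ_9=51 (in table at j=8).
x = i·n + j = 9·16 + 8 = 152.
Check: 137^152 ≡ 152 (mod 233).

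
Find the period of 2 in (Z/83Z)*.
82

83 is prime, so ord(2) divides φ(83) = 82.
Divisors of 82: 1, 2, 41, 82.
Repeated squaring: 2^1 ≡ 2, 2^2 ≡ 4, 2^4 ≡ 16, 2^8 ≡ 7, 2^16 ≡ 49, 2^32 ≡ 77, 2^64 ≡ 36 (mod 83).
Test 2^d mod 83 for each divisor d in increasing order:
2^1 ≡ 2
2^2 ≡ 4
2^41 = 2^32·2^8·2^1 ≡ 82
2^82 = 2^64·2^16·2^2 ≡ 1  ← first divisor giving 1
The order is 82.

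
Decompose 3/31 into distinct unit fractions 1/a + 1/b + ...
1/11 + 1/171 + 1/58311

Greedy algorithm:
3/31: ceiling(31/3) = 11, use 1/11
2/341: ceiling(341/2) = 171, use 1/171
1/58311: ceiling(58311/1) = 58311, use 1/58311
Result: 3/31 = 1/11 + 1/171 + 1/58311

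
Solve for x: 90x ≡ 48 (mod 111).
x ≡ 3 (mod 37)

gcd(90, 111) = 3, which divides 48, so solutions exist.
Divide through by 3: 30x ≡ 16 (mod 37).
Find 30^(-1) mod 37 by the extended Euclidean algorithm:
37 = 1 × 30 + 7  ⟹  7 = (1)·37 + (-1)·30
30 = 4 × 7 + 2  ⟹  2 = (-4)·37 + (5)·30
7 = 3 × 2 + 1  ⟹  1 = (13)·37 + (-16)·30
So (-16)·30 ≡ 1 (mod 37), i.e. 30^(-1) ≡ -16 ≡ 21 (mod 37).
x ≡ 21 × 16 = 336 ≡ 3 (mod 37).
Check: 90 × 3 = 270 ≡ 48 (mod 111).
x ≡ 3 (mod 37), giving 3 solutions mod 111.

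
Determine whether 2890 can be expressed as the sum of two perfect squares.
9² + 53² (a=9, b=53)

Factorization: 2890 = 2 × 5 × 17^2
By Fermat: n is sum of two squares iff every prime p ≡ 3 (mod 4) appears to even power.
All primes ≡ 3 (mod 4) appear to even power.
Search a = 0, 1, 2, … for 2890 - a² a perfect square: first hit at a = 9: 2890 - 81 = 2809 = 53².
2890 = 9² + 53² = 81 + 2809 ✓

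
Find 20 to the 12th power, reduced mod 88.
48

Repeated squaring. Binary of 12 = 1100.
20^1 ≡ 20 (mod 88); 20^2 ≡ 48 (mod 88); 20^4 ≡ 16 (mod 88); 20^8 ≡ 80 (mod 88)
20^12 = 20^4 × 20^8 ≡ 48 (mod 88)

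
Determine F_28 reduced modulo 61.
1

Matrix identity: Q^n = [[F_(n+1), F_n], [F_n, F_(n-1)]] with Q = [[1,1],[1,0]].
n = 28 = 11100₂. Square-and-multiply, entries mod 61:
Q^1 = [[1,1],[1,0]]
Q^3 = (Q^1)²·Q = [[3,2],[2,1]]
Q^7 = (Q^3)²·Q = [[21,13],[13,8]]
Q^14 = (Q^7)² = [[0,11],[11,50]]
Q^28 = (Q^14)² = [[60,1],[1,59]]
F_28 mod 61 = Q^28[0][1] = 1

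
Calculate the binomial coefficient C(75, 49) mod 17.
0

Using Lucas' theorem:
Write n=75 and k=49 in base 17:
n in base 17: [4, 7]
k in base 17: [2, 15]
C(75,49) mod 17 = ∏ C(n_i, k_i) mod 17
Digit binomials (mod 17): C(4,2) = 6; C(7,15) = 0 (k_i > n_i)
Product: 6 × 0 = 0 ≡ 0 (mod 17)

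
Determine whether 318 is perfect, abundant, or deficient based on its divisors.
abundant

Proper divisors of 318: sum = 1 + 2 + 3 + 6 + 53 + 106 + 159 = 330
Since 330 > 318, 318 is abundant.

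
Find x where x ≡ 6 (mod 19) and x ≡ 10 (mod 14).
234

Using Chinese Remainder Theorem:
M = 19 × 14 = 266
M1 = 14, M2 = 19
y1 = 14^(-1) mod 19 = 15
y2 = 19^(-1) mod 14 = 3
x = (6×14×15 + 10×19×3) mod 266 = 234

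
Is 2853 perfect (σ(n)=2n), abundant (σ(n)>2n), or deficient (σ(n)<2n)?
deficient

Proper divisors of 2853: sum = 1 + 3 + 9 + 317 + 951 = 1281
Since 1281 < 2853, 2853 is deficient.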